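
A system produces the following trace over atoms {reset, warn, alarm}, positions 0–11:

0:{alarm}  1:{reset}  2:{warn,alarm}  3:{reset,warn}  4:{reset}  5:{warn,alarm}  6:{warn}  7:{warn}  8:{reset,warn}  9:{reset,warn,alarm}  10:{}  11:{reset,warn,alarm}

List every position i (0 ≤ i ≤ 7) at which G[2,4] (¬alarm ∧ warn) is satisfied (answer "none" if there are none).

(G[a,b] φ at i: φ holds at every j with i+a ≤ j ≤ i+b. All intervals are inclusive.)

4

Evaluate at each i in [0,7]:
  i=0: ✗ (fails at j=2)
  i=1: ✗ (fails at j=4)
  i=2: ✗ (fails at j=4)
  i=3: ✗ (fails at j=5)
  i=4: ✓ (all of [6,8])
  i=5: ✗ (fails at j=9)
  i=6: ✗ (fails at j=9)
  i=7: ✗ (fails at j=9)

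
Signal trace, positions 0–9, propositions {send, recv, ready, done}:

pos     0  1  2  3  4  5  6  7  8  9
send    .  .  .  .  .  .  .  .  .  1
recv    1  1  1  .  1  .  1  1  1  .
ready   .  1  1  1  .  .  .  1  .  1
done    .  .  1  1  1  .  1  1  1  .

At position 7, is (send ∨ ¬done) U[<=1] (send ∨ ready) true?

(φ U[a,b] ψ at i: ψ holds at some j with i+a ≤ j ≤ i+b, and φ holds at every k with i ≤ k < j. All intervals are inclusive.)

Need some j in [7,8] with (send ∨ ready), and (send ∨ ¬done) at every k in [7,j-1].
  j=7: (send ∨ ready) holds; no prefix to check → satisfied.

Yes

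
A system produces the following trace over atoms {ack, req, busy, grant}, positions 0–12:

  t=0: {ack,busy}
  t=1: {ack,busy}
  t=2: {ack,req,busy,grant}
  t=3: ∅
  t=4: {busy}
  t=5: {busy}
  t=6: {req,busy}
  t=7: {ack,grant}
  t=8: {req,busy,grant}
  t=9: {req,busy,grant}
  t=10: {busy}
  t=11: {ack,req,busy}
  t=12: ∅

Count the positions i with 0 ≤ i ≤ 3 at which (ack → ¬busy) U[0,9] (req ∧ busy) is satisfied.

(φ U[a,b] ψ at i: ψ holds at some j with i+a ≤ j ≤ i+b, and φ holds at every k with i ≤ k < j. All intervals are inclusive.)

Evaluate at each i in [0,3]:
  i=0: ✗ (lhs fails at k=0 before rhs at j=2)
  i=1: ✗ (lhs fails at k=1 before rhs at j=2)
  i=2: ✓ (rhs at j=2)
  i=3: ✓ (rhs at j=6; lhs holds on [3,5])
Positions where it holds: {2, 3} → 2.

2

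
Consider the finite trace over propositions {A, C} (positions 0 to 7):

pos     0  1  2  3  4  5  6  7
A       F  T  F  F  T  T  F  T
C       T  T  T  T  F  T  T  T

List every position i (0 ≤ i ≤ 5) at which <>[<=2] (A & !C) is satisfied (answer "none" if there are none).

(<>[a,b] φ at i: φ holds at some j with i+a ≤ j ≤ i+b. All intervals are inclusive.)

Evaluate at each i in [0,5]:
  i=0: ✗ (none in [0,2])
  i=1: ✗ (none in [1,3])
  i=2: ✓ (witness j=4)
  i=3: ✓ (witness j=4)
  i=4: ✓ (witness j=4)
  i=5: ✗ (none in [5,7])

2, 3, 4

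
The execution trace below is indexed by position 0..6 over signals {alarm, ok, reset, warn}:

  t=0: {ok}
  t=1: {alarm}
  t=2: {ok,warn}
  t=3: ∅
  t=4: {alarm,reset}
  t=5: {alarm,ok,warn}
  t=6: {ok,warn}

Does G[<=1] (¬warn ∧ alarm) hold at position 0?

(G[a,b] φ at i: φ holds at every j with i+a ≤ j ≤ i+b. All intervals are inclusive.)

Check (¬warn ∧ alarm) at every j in [0,1]:
  j=0: false
  j=1: true
Fails at j=0 → formula fails.

Does not hold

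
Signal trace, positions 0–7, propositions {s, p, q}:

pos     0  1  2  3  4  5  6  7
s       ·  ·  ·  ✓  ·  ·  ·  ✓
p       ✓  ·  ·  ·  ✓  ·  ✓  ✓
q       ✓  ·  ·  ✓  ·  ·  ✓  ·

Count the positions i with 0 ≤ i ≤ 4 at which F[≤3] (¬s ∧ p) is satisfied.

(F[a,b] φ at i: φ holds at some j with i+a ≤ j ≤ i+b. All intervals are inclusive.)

5

Evaluate at each i in [0,4]:
  i=0: ✓ (witness j=0)
  i=1: ✓ (witness j=4)
  i=2: ✓ (witness j=4)
  i=3: ✓ (witness j=4)
  i=4: ✓ (witness j=4)
Positions where it holds: {0, 1, 2, 3, 4} → 5.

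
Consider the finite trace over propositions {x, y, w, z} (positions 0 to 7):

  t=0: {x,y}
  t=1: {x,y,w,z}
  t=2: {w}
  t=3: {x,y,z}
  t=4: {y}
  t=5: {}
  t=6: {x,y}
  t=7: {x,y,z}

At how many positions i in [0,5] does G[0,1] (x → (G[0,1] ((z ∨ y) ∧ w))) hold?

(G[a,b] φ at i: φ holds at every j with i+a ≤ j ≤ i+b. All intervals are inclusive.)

1

Evaluate at each i in [0,5]:
  i=0: ✗ (fails at j=0)
  i=1: ✗ (fails at j=1)
  i=2: ✗ (fails at j=3)
  i=3: ✗ (fails at j=3)
  i=4: ✓ (all of [4,5])
  i=5: ✗ (fails at j=6)
Positions where it holds: {4} → 1.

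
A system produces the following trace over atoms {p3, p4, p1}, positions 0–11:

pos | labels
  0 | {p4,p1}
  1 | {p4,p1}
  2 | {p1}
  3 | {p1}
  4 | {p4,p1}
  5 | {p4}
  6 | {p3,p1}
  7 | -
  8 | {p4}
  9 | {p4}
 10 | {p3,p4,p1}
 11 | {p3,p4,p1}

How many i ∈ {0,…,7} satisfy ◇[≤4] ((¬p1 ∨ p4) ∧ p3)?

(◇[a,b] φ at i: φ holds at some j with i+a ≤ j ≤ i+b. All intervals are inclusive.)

Evaluate at each i in [0,7]:
  i=0: ✗ (none in [0,4])
  i=1: ✗ (none in [1,5])
  i=2: ✗ (none in [2,6])
  i=3: ✗ (none in [3,7])
  i=4: ✗ (none in [4,8])
  i=5: ✗ (none in [5,9])
  i=6: ✓ (witness j=10)
  i=7: ✓ (witness j=10)
Positions where it holds: {6, 7} → 2.

2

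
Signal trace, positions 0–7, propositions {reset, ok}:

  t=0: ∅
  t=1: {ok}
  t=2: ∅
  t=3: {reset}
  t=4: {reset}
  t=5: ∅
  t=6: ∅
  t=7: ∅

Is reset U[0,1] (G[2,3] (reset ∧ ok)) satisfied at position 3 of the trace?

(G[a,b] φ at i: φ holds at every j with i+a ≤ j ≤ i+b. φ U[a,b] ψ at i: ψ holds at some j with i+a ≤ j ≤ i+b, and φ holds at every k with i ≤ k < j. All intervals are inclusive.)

False

Need some j in [3,4] with G[2,3] (reset ∧ ok), and reset at every k in [3,j-1].
  j=3: G[2,3] (reset ∧ ok) — fails at 5.
  j=4: G[2,3] (reset ∧ ok) — fails at 6.
No j in the window works → until fails.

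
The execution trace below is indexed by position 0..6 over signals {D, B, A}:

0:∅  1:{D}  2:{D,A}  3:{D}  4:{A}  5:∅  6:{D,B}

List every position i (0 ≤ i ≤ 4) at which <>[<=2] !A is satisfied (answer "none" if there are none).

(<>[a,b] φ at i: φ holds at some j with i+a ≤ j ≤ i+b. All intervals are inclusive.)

0, 1, 2, 3, 4

Evaluate at each i in [0,4]:
  i=0: ✓ (witness j=0)
  i=1: ✓ (witness j=1)
  i=2: ✓ (witness j=3)
  i=3: ✓ (witness j=3)
  i=4: ✓ (witness j=5)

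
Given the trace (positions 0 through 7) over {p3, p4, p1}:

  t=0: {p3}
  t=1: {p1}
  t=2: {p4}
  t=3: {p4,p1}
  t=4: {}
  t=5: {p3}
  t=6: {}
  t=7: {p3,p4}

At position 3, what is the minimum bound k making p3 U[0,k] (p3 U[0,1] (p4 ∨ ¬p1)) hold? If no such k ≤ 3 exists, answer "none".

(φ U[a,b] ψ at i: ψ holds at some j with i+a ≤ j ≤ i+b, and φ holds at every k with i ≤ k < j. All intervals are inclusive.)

Need earliest j ≥ 3 with (p3 U[0,1] (p4 ∨ ¬p1)), and p3 at every k in [3,j-1].
  j=3: rhs holds (empty prefix). k = 0.

0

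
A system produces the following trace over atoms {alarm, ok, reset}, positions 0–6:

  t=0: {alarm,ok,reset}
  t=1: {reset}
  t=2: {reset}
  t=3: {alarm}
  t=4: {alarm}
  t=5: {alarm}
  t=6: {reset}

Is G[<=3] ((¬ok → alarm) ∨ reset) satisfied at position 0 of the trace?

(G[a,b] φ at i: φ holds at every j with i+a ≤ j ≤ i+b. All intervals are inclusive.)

Yes

Check ((¬ok → alarm) ∨ reset) at every j in [0,3]:
  j=0: true
  j=1: true
  j=2: true
  j=3: true
All positions satisfy it → formula holds.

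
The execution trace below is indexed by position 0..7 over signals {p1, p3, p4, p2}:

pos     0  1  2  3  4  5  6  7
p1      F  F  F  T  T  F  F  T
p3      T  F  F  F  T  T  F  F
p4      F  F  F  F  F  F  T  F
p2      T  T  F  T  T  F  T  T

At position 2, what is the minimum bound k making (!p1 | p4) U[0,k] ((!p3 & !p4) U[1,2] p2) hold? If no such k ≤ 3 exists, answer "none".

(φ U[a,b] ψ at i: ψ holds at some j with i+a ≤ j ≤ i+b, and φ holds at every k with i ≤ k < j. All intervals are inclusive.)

Need earliest j ≥ 2 with ((!p3 & !p4) U[1,2] p2), and (!p1 | p4) at every k in [2,j-1].
  j=2: rhs holds (empty prefix). k = 0.

0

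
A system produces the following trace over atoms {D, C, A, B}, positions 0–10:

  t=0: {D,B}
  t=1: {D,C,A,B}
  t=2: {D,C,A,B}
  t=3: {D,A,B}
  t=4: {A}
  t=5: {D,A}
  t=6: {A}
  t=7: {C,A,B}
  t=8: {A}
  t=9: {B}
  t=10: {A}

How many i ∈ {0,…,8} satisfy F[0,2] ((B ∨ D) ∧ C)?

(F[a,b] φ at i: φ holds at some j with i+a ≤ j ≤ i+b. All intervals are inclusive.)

6

Evaluate at each i in [0,8]:
  i=0: ✓ (witness j=1)
  i=1: ✓ (witness j=1)
  i=2: ✓ (witness j=2)
  i=3: ✗ (none in [3,5])
  i=4: ✗ (none in [4,6])
  i=5: ✓ (witness j=7)
  i=6: ✓ (witness j=7)
  i=7: ✓ (witness j=7)
  i=8: ✗ (none in [8,10])
Positions where it holds: {0, 1, 2, 5, 6, 7} → 6.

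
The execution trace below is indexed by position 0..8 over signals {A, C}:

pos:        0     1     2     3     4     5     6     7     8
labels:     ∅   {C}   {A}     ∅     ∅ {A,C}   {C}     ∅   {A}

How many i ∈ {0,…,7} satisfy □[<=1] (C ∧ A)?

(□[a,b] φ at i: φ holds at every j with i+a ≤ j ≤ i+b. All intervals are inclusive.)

Evaluate at each i in [0,7]:
  i=0: ✗ (fails at j=0)
  i=1: ✗ (fails at j=1)
  i=2: ✗ (fails at j=2)
  i=3: ✗ (fails at j=3)
  i=4: ✗ (fails at j=4)
  i=5: ✗ (fails at j=6)
  i=6: ✗ (fails at j=6)
  i=7: ✗ (fails at j=7)
Positions where it holds: {} → 0.

0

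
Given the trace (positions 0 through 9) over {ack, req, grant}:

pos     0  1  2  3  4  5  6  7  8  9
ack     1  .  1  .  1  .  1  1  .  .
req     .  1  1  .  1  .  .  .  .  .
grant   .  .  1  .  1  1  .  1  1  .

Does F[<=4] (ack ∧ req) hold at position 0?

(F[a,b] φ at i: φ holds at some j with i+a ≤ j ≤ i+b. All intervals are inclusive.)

True

Check (ack ∧ req) at each j in [0,4]:
  j=0: false
  j=1: false
  j=2: true
  j=3: false
  j=4: true
Found at j=2 → formula holds.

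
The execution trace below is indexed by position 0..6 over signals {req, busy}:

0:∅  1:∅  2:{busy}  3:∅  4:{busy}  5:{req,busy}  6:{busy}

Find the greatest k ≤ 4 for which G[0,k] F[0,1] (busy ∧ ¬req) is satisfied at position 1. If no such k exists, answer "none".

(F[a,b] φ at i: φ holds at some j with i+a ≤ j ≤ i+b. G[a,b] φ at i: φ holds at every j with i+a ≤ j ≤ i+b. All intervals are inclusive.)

F[0,1] (busy ∧ ¬req) must hold from j=1 onward; find where it first fails.
  j=1: holds
  j=2: holds
  j=3: holds
  j=4: holds
  j=5: holds
Holds through j=5; largest k = 4.

4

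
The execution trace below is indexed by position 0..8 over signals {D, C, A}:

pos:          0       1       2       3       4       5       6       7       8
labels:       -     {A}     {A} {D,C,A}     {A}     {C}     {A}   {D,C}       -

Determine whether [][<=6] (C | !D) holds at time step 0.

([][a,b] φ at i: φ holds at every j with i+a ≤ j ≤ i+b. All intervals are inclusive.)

Yes

Check (C | !D) at every j in [0,6]:
  j=0: true
  j=1: true
  j=2: true
  j=3: true
  j=4: true
  j=5: true
  j=6: true
All positions satisfy it → formula holds.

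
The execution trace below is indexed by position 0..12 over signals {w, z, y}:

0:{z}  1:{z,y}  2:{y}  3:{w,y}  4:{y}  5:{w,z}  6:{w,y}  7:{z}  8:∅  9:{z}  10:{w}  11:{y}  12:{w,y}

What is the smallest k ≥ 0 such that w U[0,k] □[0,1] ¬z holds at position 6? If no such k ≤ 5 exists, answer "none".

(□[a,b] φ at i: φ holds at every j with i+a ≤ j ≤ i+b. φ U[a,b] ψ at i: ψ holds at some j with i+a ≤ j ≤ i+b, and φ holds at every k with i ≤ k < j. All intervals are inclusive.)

none

Need earliest j ≥ 6 with □[0,1] ¬z, and w at every k in [6,j-1].
  j=6: rhs fails.
  j=7: rhs fails.
  j=8: rhs fails.
  j=9: rhs fails.
  j=10: rhs holds but lhs fails at k=7.
  j=11: rhs holds but lhs fails at k=7.
No witness within the range → none.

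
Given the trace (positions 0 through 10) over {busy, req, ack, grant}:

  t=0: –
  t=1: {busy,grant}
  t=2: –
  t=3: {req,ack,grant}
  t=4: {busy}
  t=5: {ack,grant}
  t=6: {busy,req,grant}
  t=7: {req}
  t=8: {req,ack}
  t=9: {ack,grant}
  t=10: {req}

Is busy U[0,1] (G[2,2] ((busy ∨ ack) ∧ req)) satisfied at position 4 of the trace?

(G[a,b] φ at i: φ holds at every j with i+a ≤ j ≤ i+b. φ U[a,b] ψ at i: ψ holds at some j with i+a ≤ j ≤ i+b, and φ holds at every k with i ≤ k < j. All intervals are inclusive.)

Holds

Need some j in [4,5] with G[2,2] ((busy ∨ ack) ∧ req), and busy at every k in [4,j-1].
  j=4: G[2,2] ((busy ∨ ack) ∧ req) holds; no prefix to check → satisfied.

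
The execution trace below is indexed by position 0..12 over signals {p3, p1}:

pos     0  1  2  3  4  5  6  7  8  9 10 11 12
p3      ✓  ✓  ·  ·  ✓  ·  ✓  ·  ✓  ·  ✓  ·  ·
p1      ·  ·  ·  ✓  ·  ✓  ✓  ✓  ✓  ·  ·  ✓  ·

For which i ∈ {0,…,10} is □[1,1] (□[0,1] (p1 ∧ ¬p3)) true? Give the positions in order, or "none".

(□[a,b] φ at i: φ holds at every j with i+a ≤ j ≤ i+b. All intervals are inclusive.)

Evaluate at each i in [0,10]:
  i=0: ✗ (fails at j=1)
  i=1: ✗ (fails at j=2)
  i=2: ✗ (fails at j=3)
  i=3: ✗ (fails at j=4)
  i=4: ✗ (fails at j=5)
  i=5: ✗ (fails at j=6)
  i=6: ✗ (fails at j=7)
  i=7: ✗ (fails at j=8)
  i=8: ✗ (fails at j=9)
  i=9: ✗ (fails at j=10)
  i=10: ✗ (fails at j=11)

none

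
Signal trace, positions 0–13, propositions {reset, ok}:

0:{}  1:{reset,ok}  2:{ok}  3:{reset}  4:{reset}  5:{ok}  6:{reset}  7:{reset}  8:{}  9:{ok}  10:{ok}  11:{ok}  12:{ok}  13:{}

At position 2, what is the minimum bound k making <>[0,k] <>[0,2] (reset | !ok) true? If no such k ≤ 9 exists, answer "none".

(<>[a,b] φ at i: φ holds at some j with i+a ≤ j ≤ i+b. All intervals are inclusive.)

0

Scan j = 2,3,… for <>[0,2] (reset | !ok):
  j=2: holds
First hit at j=2, so smallest k = 2-2 = 0.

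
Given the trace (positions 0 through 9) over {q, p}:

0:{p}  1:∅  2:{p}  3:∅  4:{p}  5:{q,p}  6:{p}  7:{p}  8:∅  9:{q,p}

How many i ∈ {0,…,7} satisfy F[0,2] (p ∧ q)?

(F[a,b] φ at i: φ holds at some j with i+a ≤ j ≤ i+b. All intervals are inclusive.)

Evaluate at each i in [0,7]:
  i=0: ✗ (none in [0,2])
  i=1: ✗ (none in [1,3])
  i=2: ✗ (none in [2,4])
  i=3: ✓ (witness j=5)
  i=4: ✓ (witness j=5)
  i=5: ✓ (witness j=5)
  i=6: ✗ (none in [6,8])
  i=7: ✓ (witness j=9)
Positions where it holds: {3, 4, 5, 7} → 4.

4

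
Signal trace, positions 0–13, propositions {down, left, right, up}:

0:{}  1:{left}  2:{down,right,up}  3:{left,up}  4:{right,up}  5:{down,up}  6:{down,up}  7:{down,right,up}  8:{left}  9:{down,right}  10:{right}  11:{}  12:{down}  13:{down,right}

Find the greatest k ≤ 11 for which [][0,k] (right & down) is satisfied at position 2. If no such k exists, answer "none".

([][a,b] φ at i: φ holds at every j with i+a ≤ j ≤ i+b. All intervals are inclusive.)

(right & down) must hold from j=2 onward; find where it first fails.
  j=2: holds
  j=3: fails
Holds on [2,2], so largest k = 0.

0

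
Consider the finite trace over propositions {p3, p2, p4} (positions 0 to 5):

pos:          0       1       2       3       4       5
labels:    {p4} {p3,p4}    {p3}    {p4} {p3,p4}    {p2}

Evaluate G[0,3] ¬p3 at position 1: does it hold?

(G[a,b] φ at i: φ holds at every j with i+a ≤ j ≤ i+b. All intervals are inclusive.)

Check ¬p3 at every j in [1,4]:
  j=1: false
  j=2: false
  j=3: true
  j=4: false
Fails at j=1 → formula fails.

No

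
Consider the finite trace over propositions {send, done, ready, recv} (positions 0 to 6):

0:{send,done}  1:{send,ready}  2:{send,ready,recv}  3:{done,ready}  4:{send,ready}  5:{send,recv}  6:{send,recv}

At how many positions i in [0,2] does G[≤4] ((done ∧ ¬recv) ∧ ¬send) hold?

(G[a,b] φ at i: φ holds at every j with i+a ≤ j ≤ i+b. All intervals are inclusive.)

0

Evaluate at each i in [0,2]:
  i=0: ✗ (fails at j=0)
  i=1: ✗ (fails at j=1)
  i=2: ✗ (fails at j=2)
Positions where it holds: {} → 0.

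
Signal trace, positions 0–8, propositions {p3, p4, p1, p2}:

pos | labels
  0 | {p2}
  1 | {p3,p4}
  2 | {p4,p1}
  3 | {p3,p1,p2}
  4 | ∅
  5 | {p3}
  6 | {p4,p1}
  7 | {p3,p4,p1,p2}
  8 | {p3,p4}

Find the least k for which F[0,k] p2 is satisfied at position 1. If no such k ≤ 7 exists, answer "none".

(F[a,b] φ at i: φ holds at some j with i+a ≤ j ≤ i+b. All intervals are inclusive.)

2

Scan j = 1,2,… for p2:
  j=1: fails
  j=2: fails
  j=3: holds
First hit at j=3, so smallest k = 3-1 = 2.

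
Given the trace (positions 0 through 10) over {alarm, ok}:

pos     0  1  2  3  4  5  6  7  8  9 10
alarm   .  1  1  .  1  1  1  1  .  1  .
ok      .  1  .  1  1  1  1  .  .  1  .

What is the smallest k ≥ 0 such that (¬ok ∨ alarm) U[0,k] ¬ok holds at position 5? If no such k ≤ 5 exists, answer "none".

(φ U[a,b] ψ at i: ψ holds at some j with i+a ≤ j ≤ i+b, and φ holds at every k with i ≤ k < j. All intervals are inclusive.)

Need earliest j ≥ 5 with ¬ok, and (¬ok ∨ alarm) at every k in [5,j-1].
  j=5: rhs fails.
  j=6: rhs fails.
  j=7: rhs holds; lhs holds on [5,6]. k = 2.

2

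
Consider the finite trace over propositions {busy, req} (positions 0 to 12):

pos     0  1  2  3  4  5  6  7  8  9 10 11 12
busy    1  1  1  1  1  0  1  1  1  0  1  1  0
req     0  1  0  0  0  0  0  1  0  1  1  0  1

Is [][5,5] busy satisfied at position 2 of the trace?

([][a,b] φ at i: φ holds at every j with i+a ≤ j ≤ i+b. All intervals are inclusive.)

Check busy at every j in [7,7]:
  j=7: true
All positions satisfy it → formula holds.

Holds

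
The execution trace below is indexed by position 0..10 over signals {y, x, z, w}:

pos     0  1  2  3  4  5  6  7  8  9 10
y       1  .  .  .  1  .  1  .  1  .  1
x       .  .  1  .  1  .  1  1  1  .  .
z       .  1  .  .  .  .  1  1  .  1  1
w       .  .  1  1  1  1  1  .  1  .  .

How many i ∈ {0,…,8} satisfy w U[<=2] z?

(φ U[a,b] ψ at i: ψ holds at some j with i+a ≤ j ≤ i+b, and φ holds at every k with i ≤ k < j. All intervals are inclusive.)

6

Evaluate at each i in [0,8]:
  i=0: ✗ (lhs fails at k=0 before rhs at j=1)
  i=1: ✓ (rhs at j=1)
  i=2: ✗ (no rhs in [2,4])
  i=3: ✗ (no rhs in [3,5])
  i=4: ✓ (rhs at j=6; lhs holds on [4,5])
  i=5: ✓ (rhs at j=6; lhs holds on [5,5])
  i=6: ✓ (rhs at j=6)
  i=7: ✓ (rhs at j=7)
  i=8: ✓ (rhs at j=9; lhs holds on [8,8])
Positions where it holds: {1, 4, 5, 6, 7, 8} → 6.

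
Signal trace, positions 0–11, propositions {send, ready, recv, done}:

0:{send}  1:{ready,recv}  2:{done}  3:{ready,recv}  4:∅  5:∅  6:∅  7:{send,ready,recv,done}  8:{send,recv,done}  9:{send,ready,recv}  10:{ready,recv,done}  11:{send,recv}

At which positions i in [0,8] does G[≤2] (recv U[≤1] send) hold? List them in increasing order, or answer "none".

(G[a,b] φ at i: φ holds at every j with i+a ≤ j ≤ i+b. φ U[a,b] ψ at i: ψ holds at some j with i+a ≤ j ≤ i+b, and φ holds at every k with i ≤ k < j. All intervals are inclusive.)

Evaluate at each i in [0,8]:
  i=0: ✗ (fails at j=1)
  i=1: ✗ (fails at j=1)
  i=2: ✗ (fails at j=2)
  i=3: ✗ (fails at j=3)
  i=4: ✗ (fails at j=4)
  i=5: ✗ (fails at j=5)
  i=6: ✗ (fails at j=6)
  i=7: ✓ (all of [7,9])
  i=8: ✓ (all of [8,10])

7, 8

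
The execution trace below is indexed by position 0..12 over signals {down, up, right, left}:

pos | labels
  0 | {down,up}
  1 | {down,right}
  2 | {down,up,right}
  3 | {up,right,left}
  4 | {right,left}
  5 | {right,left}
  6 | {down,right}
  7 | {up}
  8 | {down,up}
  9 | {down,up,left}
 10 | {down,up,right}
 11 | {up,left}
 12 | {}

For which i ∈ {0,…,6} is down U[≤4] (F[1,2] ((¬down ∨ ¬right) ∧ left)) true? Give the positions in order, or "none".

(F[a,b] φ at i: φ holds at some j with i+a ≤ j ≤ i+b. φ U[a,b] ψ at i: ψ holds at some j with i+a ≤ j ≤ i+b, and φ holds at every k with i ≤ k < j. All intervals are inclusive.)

0, 1, 2, 3, 4, 6

Evaluate at each i in [0,6]:
  i=0: ✓ (rhs at j=1; lhs holds on [0,0])
  i=1: ✓ (rhs at j=1)
  i=2: ✓ (rhs at j=2)
  i=3: ✓ (rhs at j=3)
  i=4: ✓ (rhs at j=4)
  i=5: ✗ (lhs fails at k=5 before rhs at j=7)
  i=6: ✓ (rhs at j=7; lhs holds on [6,6])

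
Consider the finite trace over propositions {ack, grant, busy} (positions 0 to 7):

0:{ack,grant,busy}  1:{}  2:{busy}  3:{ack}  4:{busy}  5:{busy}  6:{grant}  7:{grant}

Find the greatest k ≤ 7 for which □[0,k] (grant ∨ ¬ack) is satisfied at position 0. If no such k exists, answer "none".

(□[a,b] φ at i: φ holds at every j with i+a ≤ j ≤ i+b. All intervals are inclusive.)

2

(grant ∨ ¬ack) must hold from j=0 onward; find where it first fails.
  j=0: holds
  j=1: holds
  j=2: holds
  j=3: fails
Holds on [0,2], so largest k = 2.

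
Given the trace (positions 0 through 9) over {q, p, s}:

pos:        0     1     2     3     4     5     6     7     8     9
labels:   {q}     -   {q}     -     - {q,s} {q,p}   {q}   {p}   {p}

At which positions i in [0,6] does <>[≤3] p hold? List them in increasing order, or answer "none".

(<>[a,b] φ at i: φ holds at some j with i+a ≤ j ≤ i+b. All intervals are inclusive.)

3, 4, 5, 6

Evaluate at each i in [0,6]:
  i=0: ✗ (none in [0,3])
  i=1: ✗ (none in [1,4])
  i=2: ✗ (none in [2,5])
  i=3: ✓ (witness j=6)
  i=4: ✓ (witness j=6)
  i=5: ✓ (witness j=6)
  i=6: ✓ (witness j=6)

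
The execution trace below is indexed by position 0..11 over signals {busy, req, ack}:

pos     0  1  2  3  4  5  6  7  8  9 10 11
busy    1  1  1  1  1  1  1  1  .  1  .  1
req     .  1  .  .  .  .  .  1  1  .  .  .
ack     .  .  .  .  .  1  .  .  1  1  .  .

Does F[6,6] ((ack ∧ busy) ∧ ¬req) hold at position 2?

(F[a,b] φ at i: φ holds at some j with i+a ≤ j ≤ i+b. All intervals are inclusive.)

False

Check ((ack ∧ busy) ∧ ¬req) at each j in [8,8]:
  j=8: false
No position in the window satisfies it → formula fails.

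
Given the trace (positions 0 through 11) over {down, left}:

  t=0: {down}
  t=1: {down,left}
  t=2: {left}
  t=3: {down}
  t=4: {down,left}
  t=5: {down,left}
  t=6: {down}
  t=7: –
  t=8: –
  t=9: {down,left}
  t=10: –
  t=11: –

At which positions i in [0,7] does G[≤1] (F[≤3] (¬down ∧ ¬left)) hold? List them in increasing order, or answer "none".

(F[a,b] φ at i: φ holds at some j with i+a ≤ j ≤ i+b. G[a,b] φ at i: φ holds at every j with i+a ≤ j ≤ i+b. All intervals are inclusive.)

4, 5, 6, 7

Evaluate at each i in [0,7]:
  i=0: ✗ (fails at j=0)
  i=1: ✗ (fails at j=1)
  i=2: ✗ (fails at j=2)
  i=3: ✗ (fails at j=3)
  i=4: ✓ (all of [4,5])
  i=5: ✓ (all of [5,6])
  i=6: ✓ (all of [6,7])
  i=7: ✓ (all of [7,8])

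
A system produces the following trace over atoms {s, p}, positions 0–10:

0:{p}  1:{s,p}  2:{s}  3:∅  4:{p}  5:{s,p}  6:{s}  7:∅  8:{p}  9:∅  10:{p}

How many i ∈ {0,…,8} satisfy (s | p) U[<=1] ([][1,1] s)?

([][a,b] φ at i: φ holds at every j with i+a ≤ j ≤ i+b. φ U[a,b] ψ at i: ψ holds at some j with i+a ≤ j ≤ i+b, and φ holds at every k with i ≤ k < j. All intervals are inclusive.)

Evaluate at each i in [0,8]:
  i=0: ✓ (rhs at j=0)
  i=1: ✓ (rhs at j=1)
  i=2: ✗ (no rhs in [2,3])
  i=3: ✗ (lhs fails at k=3 before rhs at j=4)
  i=4: ✓ (rhs at j=4)
  i=5: ✓ (rhs at j=5)
  i=6: ✗ (no rhs in [6,7])
  i=7: ✗ (no rhs in [7,8])
  i=8: ✗ (no rhs in [8,9])
Positions where it holds: {0, 1, 4, 5} → 4.

4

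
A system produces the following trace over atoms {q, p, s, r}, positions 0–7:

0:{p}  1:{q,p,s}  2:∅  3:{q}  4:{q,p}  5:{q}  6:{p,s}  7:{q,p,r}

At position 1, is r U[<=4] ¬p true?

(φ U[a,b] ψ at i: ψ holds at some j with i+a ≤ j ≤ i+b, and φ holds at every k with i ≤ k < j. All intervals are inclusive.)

False

Need some j in [1,5] with ¬p, and r at every k in [1,j-1].
  j=1: ¬p false.
  j=2: ¬p holds, but r fails at k=1 → not this j.
  j=3: ¬p holds, but r fails at k=1 → not this j.
  j=4: ¬p false.
  j=5: ¬p holds, but r fails at k=1 → not this j.
No j in the window works → until fails.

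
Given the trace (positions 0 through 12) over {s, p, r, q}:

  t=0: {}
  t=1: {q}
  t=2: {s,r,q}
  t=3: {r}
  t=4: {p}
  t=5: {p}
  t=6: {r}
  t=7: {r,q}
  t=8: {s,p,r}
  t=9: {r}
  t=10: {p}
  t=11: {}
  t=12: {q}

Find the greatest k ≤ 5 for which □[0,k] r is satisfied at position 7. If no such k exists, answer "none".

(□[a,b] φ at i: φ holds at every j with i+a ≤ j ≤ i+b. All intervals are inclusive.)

r must hold from j=7 onward; find where it first fails.
  j=7: holds
  j=8: holds
  j=9: holds
  j=10: fails
Holds on [7,9], so largest k = 2.

2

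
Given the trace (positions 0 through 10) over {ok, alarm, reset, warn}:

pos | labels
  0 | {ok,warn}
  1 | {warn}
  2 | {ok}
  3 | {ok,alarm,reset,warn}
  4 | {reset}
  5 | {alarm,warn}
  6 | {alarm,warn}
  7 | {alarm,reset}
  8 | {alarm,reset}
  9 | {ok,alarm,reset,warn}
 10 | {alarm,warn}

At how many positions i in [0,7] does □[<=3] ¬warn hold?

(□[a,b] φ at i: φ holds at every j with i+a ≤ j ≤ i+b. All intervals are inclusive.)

Evaluate at each i in [0,7]:
  i=0: ✗ (fails at j=0)
  i=1: ✗ (fails at j=1)
  i=2: ✗ (fails at j=3)
  i=3: ✗ (fails at j=3)
  i=4: ✗ (fails at j=5)
  i=5: ✗ (fails at j=5)
  i=6: ✗ (fails at j=6)
  i=7: ✗ (fails at j=9)
Positions where it holds: {} → 0.

0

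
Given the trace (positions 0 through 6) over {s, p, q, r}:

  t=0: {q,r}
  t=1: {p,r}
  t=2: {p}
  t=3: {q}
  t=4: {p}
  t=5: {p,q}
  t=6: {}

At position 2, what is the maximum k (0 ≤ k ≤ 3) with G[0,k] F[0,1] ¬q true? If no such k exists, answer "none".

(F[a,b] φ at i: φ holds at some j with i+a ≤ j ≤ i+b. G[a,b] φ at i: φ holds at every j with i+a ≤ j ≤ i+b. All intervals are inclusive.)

F[0,1] ¬q must hold from j=2 onward; find where it first fails.
  j=2: holds
  j=3: holds
  j=4: holds
  j=5: holds
Holds through j=5; largest k = 3.

3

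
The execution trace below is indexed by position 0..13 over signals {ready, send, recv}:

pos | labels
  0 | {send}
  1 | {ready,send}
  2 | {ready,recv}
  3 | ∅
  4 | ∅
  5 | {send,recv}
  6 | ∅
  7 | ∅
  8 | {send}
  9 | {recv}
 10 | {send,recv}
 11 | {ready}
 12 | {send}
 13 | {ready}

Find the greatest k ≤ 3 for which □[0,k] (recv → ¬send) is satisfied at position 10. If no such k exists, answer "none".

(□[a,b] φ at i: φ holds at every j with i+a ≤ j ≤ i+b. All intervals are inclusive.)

(recv → ¬send) must hold from j=10 onward; find where it first fails.
  j=10: fails → no k works.

none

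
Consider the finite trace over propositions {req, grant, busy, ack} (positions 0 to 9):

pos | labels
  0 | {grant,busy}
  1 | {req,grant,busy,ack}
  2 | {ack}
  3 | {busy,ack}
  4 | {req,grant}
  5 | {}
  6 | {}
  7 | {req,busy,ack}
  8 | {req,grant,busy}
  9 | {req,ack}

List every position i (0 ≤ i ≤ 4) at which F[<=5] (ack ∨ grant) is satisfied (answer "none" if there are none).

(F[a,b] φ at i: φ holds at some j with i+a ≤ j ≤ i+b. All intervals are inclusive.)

0, 1, 2, 3, 4

Evaluate at each i in [0,4]:
  i=0: ✓ (witness j=0)
  i=1: ✓ (witness j=1)
  i=2: ✓ (witness j=2)
  i=3: ✓ (witness j=3)
  i=4: ✓ (witness j=4)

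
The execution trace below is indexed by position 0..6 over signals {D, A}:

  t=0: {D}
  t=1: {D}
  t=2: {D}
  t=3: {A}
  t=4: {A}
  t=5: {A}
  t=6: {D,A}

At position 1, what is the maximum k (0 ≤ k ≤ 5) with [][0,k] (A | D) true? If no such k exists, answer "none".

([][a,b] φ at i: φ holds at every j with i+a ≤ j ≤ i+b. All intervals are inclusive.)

5

(A | D) must hold from j=1 onward; find where it first fails.
  j=1: holds
  j=2: holds
  j=3: holds
  j=4: holds
  j=5: holds
  j=6: holds
Holds through j=6; largest k = 5.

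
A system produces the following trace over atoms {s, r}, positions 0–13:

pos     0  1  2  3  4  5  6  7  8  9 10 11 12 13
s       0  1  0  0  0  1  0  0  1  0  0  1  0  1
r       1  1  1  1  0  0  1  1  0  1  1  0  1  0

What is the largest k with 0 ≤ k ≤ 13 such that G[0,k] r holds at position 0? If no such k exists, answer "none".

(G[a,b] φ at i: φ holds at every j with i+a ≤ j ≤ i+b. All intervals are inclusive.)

r must hold from j=0 onward; find where it first fails.
  j=0: holds
  j=1: holds
  j=2: holds
  j=3: holds
  j=4: fails
Holds on [0,3], so largest k = 3.

3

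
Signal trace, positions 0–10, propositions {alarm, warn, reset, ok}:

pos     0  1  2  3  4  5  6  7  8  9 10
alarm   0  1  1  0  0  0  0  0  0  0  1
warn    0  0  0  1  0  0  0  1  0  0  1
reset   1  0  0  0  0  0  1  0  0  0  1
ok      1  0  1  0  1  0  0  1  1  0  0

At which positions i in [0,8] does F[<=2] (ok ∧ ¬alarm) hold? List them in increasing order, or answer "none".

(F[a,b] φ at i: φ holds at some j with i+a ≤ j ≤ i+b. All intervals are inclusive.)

Evaluate at each i in [0,8]:
  i=0: ✓ (witness j=0)
  i=1: ✗ (none in [1,3])
  i=2: ✓ (witness j=4)
  i=3: ✓ (witness j=4)
  i=4: ✓ (witness j=4)
  i=5: ✓ (witness j=7)
  i=6: ✓ (witness j=7)
  i=7: ✓ (witness j=7)
  i=8: ✓ (witness j=8)

0, 2, 3, 4, 5, 6, 7, 8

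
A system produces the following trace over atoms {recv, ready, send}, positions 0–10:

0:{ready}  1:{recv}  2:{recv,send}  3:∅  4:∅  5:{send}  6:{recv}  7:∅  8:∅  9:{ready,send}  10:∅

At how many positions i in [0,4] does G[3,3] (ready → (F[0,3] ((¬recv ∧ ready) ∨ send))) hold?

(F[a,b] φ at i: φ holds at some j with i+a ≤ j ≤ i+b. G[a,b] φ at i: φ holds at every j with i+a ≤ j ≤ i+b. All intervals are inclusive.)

5

Evaluate at each i in [0,4]:
  i=0: ✓ (all of [3,3])
  i=1: ✓ (all of [4,4])
  i=2: ✓ (all of [5,5])
  i=3: ✓ (all of [6,6])
  i=4: ✓ (all of [7,7])
Positions where it holds: {0, 1, 2, 3, 4} → 5.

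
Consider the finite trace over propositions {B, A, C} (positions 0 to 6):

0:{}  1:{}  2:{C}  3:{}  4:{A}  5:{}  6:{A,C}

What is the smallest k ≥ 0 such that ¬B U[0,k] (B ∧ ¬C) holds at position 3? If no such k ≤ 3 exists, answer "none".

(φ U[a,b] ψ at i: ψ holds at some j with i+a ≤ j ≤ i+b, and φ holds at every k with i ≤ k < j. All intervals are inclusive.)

none

Need earliest j ≥ 3 with (B ∧ ¬C), and ¬B at every k in [3,j-1].
  j=3: rhs fails.
  j=4: rhs fails.
  j=5: rhs fails.
  j=6: rhs fails.
No witness within the range → none.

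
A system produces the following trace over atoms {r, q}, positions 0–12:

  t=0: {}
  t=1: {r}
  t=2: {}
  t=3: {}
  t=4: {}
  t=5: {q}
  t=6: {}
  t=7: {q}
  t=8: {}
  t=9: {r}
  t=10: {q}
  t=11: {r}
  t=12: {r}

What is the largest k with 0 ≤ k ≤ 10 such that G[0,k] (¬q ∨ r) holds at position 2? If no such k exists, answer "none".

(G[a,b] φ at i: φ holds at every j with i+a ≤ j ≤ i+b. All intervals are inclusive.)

2

(¬q ∨ r) must hold from j=2 onward; find where it first fails.
  j=2: holds
  j=3: holds
  j=4: holds
  j=5: fails
Holds on [2,4], so largest k = 2.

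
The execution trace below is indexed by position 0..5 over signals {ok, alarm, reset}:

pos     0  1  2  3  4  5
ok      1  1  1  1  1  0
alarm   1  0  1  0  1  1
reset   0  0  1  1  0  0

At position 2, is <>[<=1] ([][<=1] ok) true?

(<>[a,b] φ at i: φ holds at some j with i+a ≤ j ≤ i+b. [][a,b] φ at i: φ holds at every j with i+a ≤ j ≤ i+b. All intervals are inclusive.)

True

Check [][<=1] ok at each j in [2,3]:
  j=2: holds on [2,3]
  j=3: holds on [3,4]
Found at j=2 → formula holds.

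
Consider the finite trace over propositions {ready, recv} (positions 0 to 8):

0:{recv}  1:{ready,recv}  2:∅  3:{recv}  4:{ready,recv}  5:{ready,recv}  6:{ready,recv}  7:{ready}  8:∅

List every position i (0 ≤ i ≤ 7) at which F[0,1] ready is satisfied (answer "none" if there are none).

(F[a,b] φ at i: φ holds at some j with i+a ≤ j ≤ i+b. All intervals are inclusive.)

0, 1, 3, 4, 5, 6, 7

Evaluate at each i in [0,7]:
  i=0: ✓ (witness j=1)
  i=1: ✓ (witness j=1)
  i=2: ✗ (none in [2,3])
  i=3: ✓ (witness j=4)
  i=4: ✓ (witness j=4)
  i=5: ✓ (witness j=5)
  i=6: ✓ (witness j=6)
  i=7: ✓ (witness j=7)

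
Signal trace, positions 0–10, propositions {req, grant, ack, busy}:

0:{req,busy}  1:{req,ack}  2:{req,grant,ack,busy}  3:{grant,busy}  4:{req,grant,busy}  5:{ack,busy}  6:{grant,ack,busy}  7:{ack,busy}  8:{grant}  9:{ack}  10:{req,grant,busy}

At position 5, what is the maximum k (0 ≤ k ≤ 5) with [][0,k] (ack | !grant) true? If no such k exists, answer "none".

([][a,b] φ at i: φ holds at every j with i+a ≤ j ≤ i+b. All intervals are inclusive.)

2

(ack | !grant) must hold from j=5 onward; find where it first fails.
  j=5: holds
  j=6: holds
  j=7: holds
  j=8: fails
Holds on [5,7], so largest k = 2.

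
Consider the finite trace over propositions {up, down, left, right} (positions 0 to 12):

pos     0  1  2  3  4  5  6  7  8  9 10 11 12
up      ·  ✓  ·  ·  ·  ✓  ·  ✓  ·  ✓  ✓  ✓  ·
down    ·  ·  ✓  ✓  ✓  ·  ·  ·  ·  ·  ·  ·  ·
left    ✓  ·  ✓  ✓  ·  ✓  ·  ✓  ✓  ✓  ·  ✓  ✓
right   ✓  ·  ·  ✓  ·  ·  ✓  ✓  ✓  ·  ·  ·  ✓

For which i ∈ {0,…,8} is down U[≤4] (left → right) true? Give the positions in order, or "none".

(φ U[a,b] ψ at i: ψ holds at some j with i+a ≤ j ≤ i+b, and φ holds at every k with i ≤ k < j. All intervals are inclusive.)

Evaluate at each i in [0,8]:
  i=0: ✓ (rhs at j=0)
  i=1: ✓ (rhs at j=1)
  i=2: ✓ (rhs at j=3; lhs holds on [2,2])
  i=3: ✓ (rhs at j=3)
  i=4: ✓ (rhs at j=4)
  i=5: ✗ (lhs fails at k=5 before rhs at j=6)
  i=6: ✓ (rhs at j=6)
  i=7: ✓ (rhs at j=7)
  i=8: ✓ (rhs at j=8)

0, 1, 2, 3, 4, 6, 7, 8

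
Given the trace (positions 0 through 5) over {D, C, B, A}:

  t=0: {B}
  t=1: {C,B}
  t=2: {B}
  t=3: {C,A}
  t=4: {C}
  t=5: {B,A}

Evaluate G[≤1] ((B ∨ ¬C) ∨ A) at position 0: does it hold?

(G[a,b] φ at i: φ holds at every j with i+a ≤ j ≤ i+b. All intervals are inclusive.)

True

Check ((B ∨ ¬C) ∨ A) at every j in [0,1]:
  j=0: true
  j=1: true
All positions satisfy it → formula holds.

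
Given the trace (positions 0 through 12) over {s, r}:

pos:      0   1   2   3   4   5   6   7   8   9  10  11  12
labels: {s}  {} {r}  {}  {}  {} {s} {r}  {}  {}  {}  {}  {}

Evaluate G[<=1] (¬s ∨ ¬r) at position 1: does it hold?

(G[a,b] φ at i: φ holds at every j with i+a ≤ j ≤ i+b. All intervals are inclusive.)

True

Check (¬s ∨ ¬r) at every j in [1,2]:
  j=1: true
  j=2: true
All positions satisfy it → formula holds.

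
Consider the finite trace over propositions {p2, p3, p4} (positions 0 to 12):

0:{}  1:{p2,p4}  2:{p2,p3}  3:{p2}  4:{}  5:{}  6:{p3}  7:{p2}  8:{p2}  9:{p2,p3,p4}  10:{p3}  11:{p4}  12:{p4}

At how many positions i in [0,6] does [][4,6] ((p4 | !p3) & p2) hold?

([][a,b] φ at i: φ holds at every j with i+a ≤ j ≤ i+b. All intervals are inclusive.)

1

Evaluate at each i in [0,6]:
  i=0: ✗ (fails at j=4)
  i=1: ✗ (fails at j=5)
  i=2: ✗ (fails at j=6)
  i=3: ✓ (all of [7,9])
  i=4: ✗ (fails at j=10)
  i=5: ✗ (fails at j=10)
  i=6: ✗ (fails at j=10)
Positions where it holds: {3} → 1.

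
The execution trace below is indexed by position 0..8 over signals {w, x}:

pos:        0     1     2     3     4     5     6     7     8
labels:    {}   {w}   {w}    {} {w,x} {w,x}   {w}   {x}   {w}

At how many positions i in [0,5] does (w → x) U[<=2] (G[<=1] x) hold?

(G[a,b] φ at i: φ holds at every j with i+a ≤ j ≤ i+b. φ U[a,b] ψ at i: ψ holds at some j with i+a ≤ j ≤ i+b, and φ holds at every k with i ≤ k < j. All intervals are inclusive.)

2

Evaluate at each i in [0,5]:
  i=0: ✗ (no rhs in [0,2])
  i=1: ✗ (no rhs in [1,3])
  i=2: ✗ (lhs fails at k=2 before rhs at j=4)
  i=3: ✓ (rhs at j=4; lhs holds on [3,3])
  i=4: ✓ (rhs at j=4)
  i=5: ✗ (no rhs in [5,7])
Positions where it holds: {3, 4} → 2.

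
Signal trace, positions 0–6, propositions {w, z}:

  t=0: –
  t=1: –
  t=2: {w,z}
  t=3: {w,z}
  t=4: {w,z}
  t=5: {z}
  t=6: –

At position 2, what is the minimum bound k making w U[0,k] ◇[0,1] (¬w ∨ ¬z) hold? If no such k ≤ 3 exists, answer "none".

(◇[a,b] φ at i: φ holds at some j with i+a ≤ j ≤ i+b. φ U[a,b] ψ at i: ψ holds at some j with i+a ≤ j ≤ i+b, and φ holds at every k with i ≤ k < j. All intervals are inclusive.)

2

Need earliest j ≥ 2 with ◇[0,1] (¬w ∨ ¬z), and w at every k in [2,j-1].
  j=2: rhs fails.
  j=3: rhs fails.
  j=4: rhs holds; lhs holds on [2,3]. k = 2.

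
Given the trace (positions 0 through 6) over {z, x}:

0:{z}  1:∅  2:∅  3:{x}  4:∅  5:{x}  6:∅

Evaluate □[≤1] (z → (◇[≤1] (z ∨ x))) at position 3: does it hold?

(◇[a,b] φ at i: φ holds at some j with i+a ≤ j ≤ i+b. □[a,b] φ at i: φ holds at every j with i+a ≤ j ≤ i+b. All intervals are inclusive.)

Check (z → (◇[≤1] (z ∨ x))) at every j in [3,4]:
  j=3: antecedent false → ✓
  j=4: antecedent false → ✓
All positions satisfy it → formula holds.

Holds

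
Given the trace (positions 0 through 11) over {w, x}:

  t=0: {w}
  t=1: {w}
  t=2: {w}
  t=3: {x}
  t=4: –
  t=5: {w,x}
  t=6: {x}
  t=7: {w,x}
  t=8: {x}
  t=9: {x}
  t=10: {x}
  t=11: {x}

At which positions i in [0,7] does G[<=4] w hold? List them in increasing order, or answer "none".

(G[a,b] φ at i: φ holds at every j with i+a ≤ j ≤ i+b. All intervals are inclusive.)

none

Evaluate at each i in [0,7]:
  i=0: ✗ (fails at j=3)
  i=1: ✗ (fails at j=3)
  i=2: ✗ (fails at j=3)
  i=3: ✗ (fails at j=3)
  i=4: ✗ (fails at j=4)
  i=5: ✗ (fails at j=6)
  i=6: ✗ (fails at j=6)
  i=7: ✗ (fails at j=8)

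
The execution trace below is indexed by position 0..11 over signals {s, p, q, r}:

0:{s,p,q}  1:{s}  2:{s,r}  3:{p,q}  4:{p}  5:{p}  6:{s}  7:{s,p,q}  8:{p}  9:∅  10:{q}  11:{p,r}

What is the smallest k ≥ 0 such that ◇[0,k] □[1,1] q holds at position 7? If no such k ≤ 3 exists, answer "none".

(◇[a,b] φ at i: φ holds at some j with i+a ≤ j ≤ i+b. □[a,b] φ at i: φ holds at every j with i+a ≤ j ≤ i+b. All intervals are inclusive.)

2

Scan j = 7,8,… for □[1,1] q:
  j=7: fails
  j=8: fails
  j=9: holds
First hit at j=9, so smallest k = 9-7 = 2.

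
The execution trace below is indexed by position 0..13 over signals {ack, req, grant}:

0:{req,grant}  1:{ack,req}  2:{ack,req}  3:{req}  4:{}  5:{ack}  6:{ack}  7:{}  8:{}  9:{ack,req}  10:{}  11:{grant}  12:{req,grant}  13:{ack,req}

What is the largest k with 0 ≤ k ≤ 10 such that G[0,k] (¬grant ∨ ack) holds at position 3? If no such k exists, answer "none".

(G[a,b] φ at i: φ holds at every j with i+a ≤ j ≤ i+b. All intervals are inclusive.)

(¬grant ∨ ack) must hold from j=3 onward; find where it first fails.
  j=3: holds
  j=4: holds
  j=5: holds
  j=6: holds
  j=7: holds
  j=8: holds
  j=9: holds
  j=10: holds
  j=11: fails
Holds on [3,10], so largest k = 7.

7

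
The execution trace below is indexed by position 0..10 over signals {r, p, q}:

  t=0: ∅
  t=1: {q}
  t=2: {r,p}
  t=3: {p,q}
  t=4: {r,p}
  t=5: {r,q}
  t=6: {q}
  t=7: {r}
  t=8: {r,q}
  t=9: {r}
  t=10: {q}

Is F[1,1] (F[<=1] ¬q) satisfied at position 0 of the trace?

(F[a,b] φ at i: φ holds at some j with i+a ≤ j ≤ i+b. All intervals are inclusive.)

Check F[<=1] ¬q at each j in [1,1]:
  j=1: holds (witness at 2)
Found at j=1 → formula holds.

True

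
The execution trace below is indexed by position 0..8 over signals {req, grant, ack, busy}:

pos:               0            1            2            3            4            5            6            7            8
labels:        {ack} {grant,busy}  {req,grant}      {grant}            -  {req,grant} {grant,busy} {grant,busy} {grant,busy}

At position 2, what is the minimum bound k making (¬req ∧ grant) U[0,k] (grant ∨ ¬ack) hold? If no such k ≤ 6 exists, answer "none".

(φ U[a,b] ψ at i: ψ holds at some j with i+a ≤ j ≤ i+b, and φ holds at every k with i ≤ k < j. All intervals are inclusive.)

0

Need earliest j ≥ 2 with (grant ∨ ¬ack), and (¬req ∧ grant) at every k in [2,j-1].
  j=2: rhs holds (empty prefix). k = 0.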